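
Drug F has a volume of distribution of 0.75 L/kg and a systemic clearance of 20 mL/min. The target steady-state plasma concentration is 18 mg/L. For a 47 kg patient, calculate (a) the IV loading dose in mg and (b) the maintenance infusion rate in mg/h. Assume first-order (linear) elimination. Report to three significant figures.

(a) 635 mg; (b) 21.6 mg/h

Vd = 0.75 L/kg × 47 kg = 35.25 L
Loading: fill Vd to C_target → 35.25 L × 18 mg/L = 634.5 mg
CL = 20 mL/min × 60/1000 = 1.200 L/h
Maintenance: replace elimination → rate = CL × Css = 1.200 × 18 = 21.60 mg/h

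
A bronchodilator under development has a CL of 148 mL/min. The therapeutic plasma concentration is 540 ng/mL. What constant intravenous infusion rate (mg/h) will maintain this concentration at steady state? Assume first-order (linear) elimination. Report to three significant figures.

Convert clearance: 148 mL/min × 60 min/h ÷ 1000 mL/L = 8.880 L/h
C = 540 ng/mL = 0.5400 mg/L
Rate = CL × Css = 8.880 × 0.54 = 4.795 mg/h

4.80 mg/h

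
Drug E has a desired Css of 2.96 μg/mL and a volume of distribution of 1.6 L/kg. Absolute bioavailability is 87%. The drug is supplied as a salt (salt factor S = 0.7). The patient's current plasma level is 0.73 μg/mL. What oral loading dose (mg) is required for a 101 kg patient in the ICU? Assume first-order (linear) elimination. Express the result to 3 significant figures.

592 mg

Total Vd = 1.6 × 101 = 161.6 L
Concentration deficit ΔC = 2.96 − 0.73 = 2.230 mg/L
LD = Vd × ΔC / F / S = 161.6 × 2.230 / 0.87 / 0.7 = 591.7 mg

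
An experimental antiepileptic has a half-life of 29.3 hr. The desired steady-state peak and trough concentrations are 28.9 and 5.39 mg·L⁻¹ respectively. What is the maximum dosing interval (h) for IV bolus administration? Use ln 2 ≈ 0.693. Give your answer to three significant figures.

k = 0.693 / t½ = 0.693 / 29.3 = 0.02365 h⁻¹
Between IV bolus doses, concentration decays as C = C₀·e^(−kτ), so C_peak/C_trough = e^(kτ).
τ_max = ln(C_peak/C_trough) / k = ln(28.9/5.39) / 0.02365 = 1.679 / 0.02365 = 70.99 h

71.0 h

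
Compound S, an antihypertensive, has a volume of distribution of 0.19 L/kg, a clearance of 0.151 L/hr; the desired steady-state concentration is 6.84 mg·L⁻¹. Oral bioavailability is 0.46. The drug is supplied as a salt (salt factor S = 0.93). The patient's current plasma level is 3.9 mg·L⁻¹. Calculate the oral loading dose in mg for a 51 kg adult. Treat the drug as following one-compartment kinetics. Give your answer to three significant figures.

66.6 mg

Total Vd = 0.19 × 51 = 9.690 L
Concentration deficit ΔC = 6.84 − 3.9 = 2.940 mg/L
LD = Vd × ΔC / F / S = 9.690 × 2.940 / 0.46 / 0.93 = 66.59 mg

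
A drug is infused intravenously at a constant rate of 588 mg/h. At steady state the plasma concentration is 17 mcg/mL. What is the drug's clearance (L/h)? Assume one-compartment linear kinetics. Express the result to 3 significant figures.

At steady state, infusion rate = CL × Css, so CL = rate / Css.
CL = 588 / 17 = 34.59 L/h

34.6 L/h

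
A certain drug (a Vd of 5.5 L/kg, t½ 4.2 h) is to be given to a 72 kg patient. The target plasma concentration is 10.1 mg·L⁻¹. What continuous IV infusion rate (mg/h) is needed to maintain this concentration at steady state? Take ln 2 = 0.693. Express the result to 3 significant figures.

Vd = 5.5 L/kg × 72 kg = 396.0 L
CL = 0.693 × Vd / t½ = 0.693 × 396.0 / 4.2 = 65.34 L/h
Infusion rate = CL × Css = 65.34 × 10.1 = 659.9 mg/h

660 mg/h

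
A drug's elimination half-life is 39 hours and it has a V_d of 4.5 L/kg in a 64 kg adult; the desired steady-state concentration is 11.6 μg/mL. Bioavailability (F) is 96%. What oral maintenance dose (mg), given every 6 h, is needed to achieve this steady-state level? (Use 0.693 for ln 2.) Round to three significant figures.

371 mg

Vd = 4.5 L/kg × 64 kg = 288.0 L
CL = ln 2 · Vd / t½ = 0.693 × 288.0 / 39 = 5.118 L/h
D = CL × Css × τ / F = 5.118 × 11.6 × 6 / 0.96 = 371.1 mg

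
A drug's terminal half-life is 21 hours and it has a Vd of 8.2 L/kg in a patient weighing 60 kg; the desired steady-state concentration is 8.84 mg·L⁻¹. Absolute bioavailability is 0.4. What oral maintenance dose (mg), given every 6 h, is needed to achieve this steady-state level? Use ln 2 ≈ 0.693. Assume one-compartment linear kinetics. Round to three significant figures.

Vd(total) = 60 kg × 8.2 L/kg = 492.0 L
k = 0.693/21 = 0.03300 h⁻¹, so CL = k·Vd = 0.03300 × 492.0 = 16.24 L/h
D = CL × Css × τ / F = 16.24 × 8.84 × 6 / 0.4 = 2153 mg

2150 mg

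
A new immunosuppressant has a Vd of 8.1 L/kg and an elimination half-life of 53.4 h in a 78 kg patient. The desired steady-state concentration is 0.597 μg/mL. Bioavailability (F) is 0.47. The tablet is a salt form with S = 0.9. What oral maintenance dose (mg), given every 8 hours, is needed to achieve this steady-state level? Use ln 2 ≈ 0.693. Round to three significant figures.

92.6 mg

Total Vd = 8.1 × 78 = 631.8 L
k = 0.693/53.4 = 0.01298 h⁻¹, so CL = k·Vd = 0.01298 × 631.8 = 8.201 L/h
D = CL × Css × τ / F / S = 8.201 × 0.597 × 8 / 0.47 / 0.9 = 92.60 mg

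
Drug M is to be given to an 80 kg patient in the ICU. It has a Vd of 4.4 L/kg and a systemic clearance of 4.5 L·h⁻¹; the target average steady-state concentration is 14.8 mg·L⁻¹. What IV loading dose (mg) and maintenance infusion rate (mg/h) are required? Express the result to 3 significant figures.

(a) 5210 mg; (b) 66.6 mg/h

Vd(total) = 80 kg × 4.4 L/kg = 352.0 L
Loading: fill Vd to C_target → 352.0 L × 14.8 mg/L = 5210 mg
Maintenance infusion rate = CL × Css = 4.500 × 14.8 = 66.60 mg/h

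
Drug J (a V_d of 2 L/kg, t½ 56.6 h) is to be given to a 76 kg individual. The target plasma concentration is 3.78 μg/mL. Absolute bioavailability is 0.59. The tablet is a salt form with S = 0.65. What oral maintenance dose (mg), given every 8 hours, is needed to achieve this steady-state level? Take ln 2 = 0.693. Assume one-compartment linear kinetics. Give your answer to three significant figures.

Vd = 2 L/kg × 76 kg = 152.0 L
k = 0.693/56.6 = 0.01224 h⁻¹, so CL = k·Vd = 0.01224 × 152.0 = 1.860 L/h
D = CL × Css × τ / F / S = 1.860 × 3.78 × 8 / 0.59 / 0.65 = 146.7 mg

147 mg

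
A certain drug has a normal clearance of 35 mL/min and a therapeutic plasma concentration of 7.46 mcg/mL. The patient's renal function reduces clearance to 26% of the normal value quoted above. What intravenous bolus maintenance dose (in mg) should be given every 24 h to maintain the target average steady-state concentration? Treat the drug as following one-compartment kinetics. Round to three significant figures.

97.8 mg

CL = 35 mL/min = 35 × 0.06 = 2.100 L/h
Patient clearance = 0.26 × 2.100 = 0.5460 L/h
D = CL × Css × τ = 0.5460 × 7.46 × 24 = 97.76 mg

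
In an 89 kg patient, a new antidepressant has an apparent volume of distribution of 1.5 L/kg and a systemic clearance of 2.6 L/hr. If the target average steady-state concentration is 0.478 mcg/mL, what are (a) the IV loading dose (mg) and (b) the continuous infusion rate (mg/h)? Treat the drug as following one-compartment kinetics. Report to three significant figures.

(a) 63.8 mg; (b) 1.24 mg/h

Vd(total) = 89 kg × 1.5 L/kg = 133.5 L
Loading: fill Vd to C_target → 133.5 L × 0.478 mg/L = 63.81 mg
Maintenance: replace elimination → rate = CL × Css = 2.600 × 0.478 = 1.243 mg/h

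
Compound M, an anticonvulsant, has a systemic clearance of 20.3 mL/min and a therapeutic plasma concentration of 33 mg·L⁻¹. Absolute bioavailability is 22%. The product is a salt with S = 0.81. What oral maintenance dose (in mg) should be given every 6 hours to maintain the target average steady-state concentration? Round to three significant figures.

CL = 20.3 mL/min × 60/1000 = 1.218 L/h
D = CL × Css × τ / F / S = 1.218 × 33 × 6 / 0.22 / 0.81 = 1353 mg

1350 mg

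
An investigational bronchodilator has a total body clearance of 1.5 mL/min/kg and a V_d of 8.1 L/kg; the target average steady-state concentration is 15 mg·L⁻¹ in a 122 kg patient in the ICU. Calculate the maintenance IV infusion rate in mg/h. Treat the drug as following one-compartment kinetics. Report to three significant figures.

165 mg/h

CL = 1.5 mL/min/kg × 122 kg = 183.0 mL/min = 183.0 × 60/1000 = 10.98 L/h
Rate = CL × Css = 10.98 × 15 = 164.7 mg/h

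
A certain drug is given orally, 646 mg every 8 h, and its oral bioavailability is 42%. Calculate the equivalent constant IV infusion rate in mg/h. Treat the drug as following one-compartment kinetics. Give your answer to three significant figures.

33.9 mg/h

Equivalent systemic input: infusion rate = F·D/τ.
Rate = 0.42 × 646 / 8 = 33.92 mg/h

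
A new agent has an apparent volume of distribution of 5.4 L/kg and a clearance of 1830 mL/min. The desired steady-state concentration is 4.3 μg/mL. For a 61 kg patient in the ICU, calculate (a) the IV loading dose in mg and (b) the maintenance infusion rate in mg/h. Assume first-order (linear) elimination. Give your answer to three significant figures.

(a) 1420 mg; (b) 472 mg/h

Vd = 5.4 L/kg × 61 kg = 329.4 L
Loading dose = Vd × C = 329.4 × 4.3 = 1416 mg
Convert clearance: 1830 mL/min × 60 min/h ÷ 1000 mL/L = 109.8 L/h
Maintenance infusion rate = CL × Css = 109.8 × 4.3 = 472.1 mg/h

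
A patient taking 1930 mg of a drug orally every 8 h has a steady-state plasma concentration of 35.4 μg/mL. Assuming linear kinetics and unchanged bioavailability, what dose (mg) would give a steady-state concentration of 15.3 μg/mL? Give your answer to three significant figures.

For first-order elimination, Css ∝ F·D/(CL·τ); F and CL are unchanged, so Css ∝ D/τ.
D₂ = D₁ × (Css,target / Css,current) = 1930 × 15.3/35.4 = 834.2 mg

834 mg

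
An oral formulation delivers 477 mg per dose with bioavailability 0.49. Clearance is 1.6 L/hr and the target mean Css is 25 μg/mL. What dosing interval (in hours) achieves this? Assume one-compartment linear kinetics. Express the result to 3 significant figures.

5.84 h

F·D/τ = CL·Css → τ = F·D / (CL·Css).
τ = 0.49 × 477 / (1.6 × 25) = 5.843 h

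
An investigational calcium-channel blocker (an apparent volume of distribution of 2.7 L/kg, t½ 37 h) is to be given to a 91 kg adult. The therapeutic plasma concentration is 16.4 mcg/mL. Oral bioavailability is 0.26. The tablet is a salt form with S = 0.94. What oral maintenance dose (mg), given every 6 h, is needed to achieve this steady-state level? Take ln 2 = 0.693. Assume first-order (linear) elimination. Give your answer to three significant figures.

Total Vd = 2.7 × 91 = 245.7 L
CL = ln 2 · Vd / t½ = 0.693 × 245.7 / 37 = 4.602 L/h
D = CL × Css × τ / F / S = 4.602 × 16.4 × 6 / 0.26 / 0.94 = 1853 mg

1850 mg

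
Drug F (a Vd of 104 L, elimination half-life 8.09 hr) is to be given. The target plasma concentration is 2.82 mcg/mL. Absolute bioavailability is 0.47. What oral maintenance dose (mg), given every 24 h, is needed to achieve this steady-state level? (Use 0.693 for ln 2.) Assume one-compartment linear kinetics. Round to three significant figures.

CL = ln 2 · Vd / t½ = 0.693 × 104.0 / 8.09 = 8.909 L/h
D = CL × Css × τ / F = 8.909 × 2.82 × 24 / 0.47 = 1283 mg

1280 mg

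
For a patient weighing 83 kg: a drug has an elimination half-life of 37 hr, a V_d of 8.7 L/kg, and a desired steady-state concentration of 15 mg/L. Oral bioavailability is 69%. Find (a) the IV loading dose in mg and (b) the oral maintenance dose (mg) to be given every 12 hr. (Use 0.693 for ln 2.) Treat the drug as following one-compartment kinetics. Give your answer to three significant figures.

Vd = 8.7 L/kg × 83 kg = 722.1 L
LD = Vd × C = 722.1 × 15 = 10830 mg
CL = 0.693 × Vd / t½ = 0.693 × 722.1 / 37 = 13.52 L/h
D = CL × Css × τ / F = 13.52 × 15 × 12 / 0.69 = 3527 mg

(a) 10800 mg; (b) 3530 mg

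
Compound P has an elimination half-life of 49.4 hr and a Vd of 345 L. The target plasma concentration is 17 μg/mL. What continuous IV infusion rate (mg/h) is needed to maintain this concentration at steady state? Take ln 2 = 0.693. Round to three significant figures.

CL = 0.693 × Vd / t½ = 0.693 × 345.0 / 49.4 = 4.840 L/h
Infusion rate = CL × Css = 4.840 × 17 = 82.28 mg/h

82.3 mg/h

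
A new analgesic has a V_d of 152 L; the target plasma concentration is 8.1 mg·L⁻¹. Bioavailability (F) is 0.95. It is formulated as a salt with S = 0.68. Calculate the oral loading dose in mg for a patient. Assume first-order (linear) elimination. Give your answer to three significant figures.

1910 mg

The loading dose fills Vd to the target concentration.
LD = Vd × C / F / S = 152.0 × 8.100 / 0.95 / 0.68 = 1906 mg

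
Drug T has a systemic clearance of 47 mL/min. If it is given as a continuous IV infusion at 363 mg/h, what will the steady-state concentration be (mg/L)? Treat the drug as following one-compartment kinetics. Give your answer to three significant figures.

Convert clearance: 47 mL/min × 60 min/h ÷ 1000 mL/L = 2.820 L/h
Css = rate / CL = 363 / 2.820 = 128.7 mg/L

129 mg/L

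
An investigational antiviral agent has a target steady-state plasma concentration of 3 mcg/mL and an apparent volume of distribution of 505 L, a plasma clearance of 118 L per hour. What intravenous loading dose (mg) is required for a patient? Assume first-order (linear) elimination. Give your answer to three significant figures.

LD = Vd × C = 505.0 × 3.000 = 1515 mg

1520 mg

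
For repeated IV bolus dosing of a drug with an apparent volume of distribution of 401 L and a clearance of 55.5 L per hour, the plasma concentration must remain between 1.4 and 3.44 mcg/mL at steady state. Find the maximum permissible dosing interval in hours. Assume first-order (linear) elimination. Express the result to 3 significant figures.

k = CL / Vd = 55.50 / 401.0 = 0.1384 h⁻¹
Between IV bolus doses, concentration decays as C = C₀·e^(−kτ), so C_peak/C_trough = e^(kτ).
τ_max = ln(C_peak/C_trough) / k = ln(3.44/1.4) / 0.1384 = 0.8990 / 0.1384 = 6.496 h

6.50 h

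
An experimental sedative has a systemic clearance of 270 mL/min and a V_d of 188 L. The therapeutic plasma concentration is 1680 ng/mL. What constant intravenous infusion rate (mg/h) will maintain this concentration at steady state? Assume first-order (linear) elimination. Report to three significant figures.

27.2 mg/h

CL = 270 mL/min × 60/1000 = 16.20 L/h
C = 1680 ng/mL = 1.680 mg/L
Infusion rate = CL · Css = 16.20 L/h × 1.68 mg/L = 27.22 mg/h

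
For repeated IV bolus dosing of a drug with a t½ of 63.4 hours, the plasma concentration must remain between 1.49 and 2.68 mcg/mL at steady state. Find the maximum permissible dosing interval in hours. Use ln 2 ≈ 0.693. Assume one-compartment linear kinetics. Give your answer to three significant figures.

53.7 h

k = 0.693 / t½ = 0.693 / 63.4 = 0.01093 h⁻¹
Between IV bolus doses, concentration decays as C = C₀·e^(−kτ), so C_peak/C_trough = e^(kτ).
τ_max = ln(C_peak/C_trough) / k = ln(2.68/1.49) / 0.01093 = 0.5870 / 0.01093 = 53.71 h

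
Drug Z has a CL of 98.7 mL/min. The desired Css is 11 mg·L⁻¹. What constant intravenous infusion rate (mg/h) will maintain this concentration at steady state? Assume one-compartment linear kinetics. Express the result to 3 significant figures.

65.1 mg/h

CL = 98.7 mL/min = 98.7 × 0.06 = 5.922 L/h
R₀ = 5.922 × 11 = 65.14 mg/h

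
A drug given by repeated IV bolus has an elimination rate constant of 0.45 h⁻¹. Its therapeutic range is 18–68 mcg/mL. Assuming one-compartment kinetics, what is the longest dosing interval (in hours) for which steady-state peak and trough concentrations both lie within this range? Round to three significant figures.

2.95 h

Between IV bolus doses, concentration decays as C = C₀·e^(−kτ), so C_peak/C_trough = e^(kτ).
τ_max = ln(C_peak/C_trough) / k = ln(68/18) / 0.4500 = 1.329 / 0.4500 = 2.953 h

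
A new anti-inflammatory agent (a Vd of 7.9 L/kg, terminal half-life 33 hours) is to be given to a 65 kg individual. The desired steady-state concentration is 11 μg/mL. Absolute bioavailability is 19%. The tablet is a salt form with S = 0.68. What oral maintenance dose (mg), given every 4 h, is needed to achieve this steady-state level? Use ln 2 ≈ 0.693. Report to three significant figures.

Vd(total) = 65 kg × 7.9 L/kg = 513.5 L
k = 0.693/33 = 0.02100 h⁻¹, so CL = k·Vd = 0.02100 × 513.5 = 10.78 L/h
D = CL × Css × τ / F / S = 10.78 × 11 × 4 / 0.19 / 0.68 = 3671 mg

3670 mg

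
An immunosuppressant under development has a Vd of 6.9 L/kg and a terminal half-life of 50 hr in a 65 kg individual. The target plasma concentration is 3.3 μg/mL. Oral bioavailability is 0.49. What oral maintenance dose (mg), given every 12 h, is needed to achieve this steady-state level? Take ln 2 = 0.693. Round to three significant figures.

Vd(total) = 65 kg × 6.9 L/kg = 448.5 L
CL = 0.693 × Vd / t½ = 0.693 × 448.5 / 50 = 6.216 L/h
D = CL × Css × τ / F = 6.216 × 3.3 × 12 / 0.49 = 502.4 mg

502 mg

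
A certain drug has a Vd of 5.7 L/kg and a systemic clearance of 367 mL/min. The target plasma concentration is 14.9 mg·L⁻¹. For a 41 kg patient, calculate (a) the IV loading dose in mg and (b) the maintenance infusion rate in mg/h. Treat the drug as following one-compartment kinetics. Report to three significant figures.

(a) 3480 mg; (b) 328 mg/h

Total Vd = 5.7 × 41 = 233.7 L
Loading: fill Vd to C_target → 233.7 L × 14.9 mg/L = 3482 mg
CL = 367 mL/min = 367 × 0.06 = 22.02 L/h
Maintenance infusion rate = CL × Css = 22.02 × 14.9 = 328.1 mg/h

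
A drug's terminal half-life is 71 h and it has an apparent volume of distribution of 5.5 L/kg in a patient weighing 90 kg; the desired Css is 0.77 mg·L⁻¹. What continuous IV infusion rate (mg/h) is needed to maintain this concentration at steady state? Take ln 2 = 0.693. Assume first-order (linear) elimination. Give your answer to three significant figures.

Vd(total) = 90 kg × 5.5 L/kg = 495.0 L
CL = ln 2 · Vd / t½ = 0.693 × 495.0 / 71 = 4.831 L/h
Infusion rate = CL × Css = 4.831 × 0.77 = 3.720 mg/h

3.72 mg/h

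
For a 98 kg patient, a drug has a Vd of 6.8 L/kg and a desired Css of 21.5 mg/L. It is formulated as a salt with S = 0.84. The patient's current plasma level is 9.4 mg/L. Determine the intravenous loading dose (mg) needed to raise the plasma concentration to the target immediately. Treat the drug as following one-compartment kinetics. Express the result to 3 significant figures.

9600 mg

Vd(total) = 98 kg × 6.8 L/kg = 666.4 L
Concentration deficit ΔC = 21.5 − 9.4 = 12.10 mg/L
LD = Vd × ΔC / S = 666.4 × 12.10 / 0.84 = 9599 mg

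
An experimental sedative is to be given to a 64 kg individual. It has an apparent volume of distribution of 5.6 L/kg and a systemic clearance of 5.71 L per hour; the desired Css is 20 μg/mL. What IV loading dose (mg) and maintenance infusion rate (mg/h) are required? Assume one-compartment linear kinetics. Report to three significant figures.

Total Vd = 5.6 × 64 = 358.4 L
Loading dose = Vd × C = 358.4 × 20 = 7168 mg
Maintenance: replace elimination → rate = CL × Css = 5.710 × 20 = 114.2 mg/h

(a) 7170 mg; (b) 114 mg/h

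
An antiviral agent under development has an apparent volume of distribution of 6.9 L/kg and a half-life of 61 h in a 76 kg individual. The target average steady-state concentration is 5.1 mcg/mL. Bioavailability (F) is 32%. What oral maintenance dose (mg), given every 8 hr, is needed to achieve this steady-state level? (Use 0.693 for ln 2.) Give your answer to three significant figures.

760 mg

Vd(total) = 76 kg × 6.9 L/kg = 524.4 L
CL = 0.693 × Vd / t½ = 0.693 × 524.4 / 61 = 5.958 L/h
D = CL × Css × τ / F = 5.958 × 5.1 × 8 / 0.32 = 759.6 mg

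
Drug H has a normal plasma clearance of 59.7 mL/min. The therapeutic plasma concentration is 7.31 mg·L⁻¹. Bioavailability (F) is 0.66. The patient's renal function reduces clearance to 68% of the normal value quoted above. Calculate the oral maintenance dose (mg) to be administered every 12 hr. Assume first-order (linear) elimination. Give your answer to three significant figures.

324 mg

CL = 59.7 mL/min = 59.7 × 0.06 = 3.582 L/h
Patient clearance = 0.68 × 3.582 = 2.436 L/h
D = CL × Css × τ / F = 2.436 × 7.31 × 12 / 0.66 = 323.8 mg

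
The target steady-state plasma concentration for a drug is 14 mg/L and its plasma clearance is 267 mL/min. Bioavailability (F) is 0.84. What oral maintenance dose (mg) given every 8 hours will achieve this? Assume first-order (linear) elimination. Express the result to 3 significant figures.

CL = 267 mL/min × 60/1000 = 16.02 L/h
D = CL × Css × τ / F = 16.02 × 14 × 8 / 0.84 = 2136 mg

2140 mg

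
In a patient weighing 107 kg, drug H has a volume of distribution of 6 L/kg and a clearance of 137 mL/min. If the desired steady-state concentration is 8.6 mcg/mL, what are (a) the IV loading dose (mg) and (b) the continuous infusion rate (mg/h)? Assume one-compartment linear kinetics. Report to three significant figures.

(a) 5520 mg; (b) 70.7 mg/h

Total Vd = 6 × 107 = 642.0 L
Loading dose = Vd × C = 642.0 × 8.6 = 5521 mg
CL = 137 mL/min × 60/1000 = 8.220 L/h
Maintenance: replace elimination → rate = CL × Css = 8.220 × 8.6 = 70.69 mg/h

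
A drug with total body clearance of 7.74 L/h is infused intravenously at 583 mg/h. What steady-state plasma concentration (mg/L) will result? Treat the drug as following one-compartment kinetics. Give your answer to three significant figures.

75.3 mg/L

Css = rate / CL = 583 / 7.740 = 75.32 mg/L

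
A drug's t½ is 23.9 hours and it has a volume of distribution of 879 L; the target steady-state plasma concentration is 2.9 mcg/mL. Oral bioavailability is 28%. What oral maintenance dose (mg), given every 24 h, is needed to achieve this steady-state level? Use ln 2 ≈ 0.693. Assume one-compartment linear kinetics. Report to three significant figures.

CL = 0.693 × Vd / t½ = 0.693 × 879.0 / 23.9 = 25.49 L/h
D = CL × Css × τ / F = 25.49 × 2.9 × 24 / 0.28 = 6336 mg

6340 mg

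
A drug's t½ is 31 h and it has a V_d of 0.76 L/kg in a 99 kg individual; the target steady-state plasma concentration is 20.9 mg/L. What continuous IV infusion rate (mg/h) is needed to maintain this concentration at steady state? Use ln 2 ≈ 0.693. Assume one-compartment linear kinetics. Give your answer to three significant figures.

35.2 mg/h

Vd = 0.76 L/kg × 99 kg = 75.24 L
k = 0.693/31 = 0.02235 h⁻¹, so CL = k·Vd = 0.02235 × 75.24 = 1.682 L/h
Infusion rate = CL × Css = 1.682 × 20.9 = 35.15 mg/h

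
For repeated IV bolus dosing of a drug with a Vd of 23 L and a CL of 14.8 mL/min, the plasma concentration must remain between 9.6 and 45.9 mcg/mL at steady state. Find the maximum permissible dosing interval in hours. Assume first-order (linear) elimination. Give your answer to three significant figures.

40.5 h

CL = 14.8 mL/min × 60/1000 = 0.8880 L/h
k = CL / Vd = 0.8880 / 23.00 = 0.03861 h⁻¹
Between IV bolus doses, concentration decays as C = C₀·e^(−kτ), so C_peak/C_trough = e^(kτ).
τ_max = ln(C_peak/C_trough) / k = ln(45.9/9.6) / 0.03861 = 1.565 / 0.03861 = 40.53 h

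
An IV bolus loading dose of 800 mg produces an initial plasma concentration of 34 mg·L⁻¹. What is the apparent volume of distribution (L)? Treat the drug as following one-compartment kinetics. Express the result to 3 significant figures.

Immediately after an IV bolus, C₀ = Dose / Vd, so Vd = Dose / C₀.
Vd = 800 / 34 = 23.53 L

23.5 L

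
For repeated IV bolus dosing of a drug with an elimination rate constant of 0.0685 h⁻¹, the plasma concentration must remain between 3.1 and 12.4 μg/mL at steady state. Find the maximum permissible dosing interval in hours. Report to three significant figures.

Between IV bolus doses, concentration decays as C = C₀·e^(−kτ), so C_peak/C_trough = e^(kτ).
τ_max = ln(C_peak/C_trough) / k = ln(12.4/3.1) / 0.06850 = 1.386 / 0.06850 = 20.23 h

20.2 h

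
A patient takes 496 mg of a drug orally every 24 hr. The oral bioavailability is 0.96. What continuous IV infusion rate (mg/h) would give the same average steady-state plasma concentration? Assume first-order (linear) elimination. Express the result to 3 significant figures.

19.8 mg/h

Equivalent systemic input: infusion rate = F·D/τ.
Rate = 0.96 × 496 / 24 = 19.84 mg/h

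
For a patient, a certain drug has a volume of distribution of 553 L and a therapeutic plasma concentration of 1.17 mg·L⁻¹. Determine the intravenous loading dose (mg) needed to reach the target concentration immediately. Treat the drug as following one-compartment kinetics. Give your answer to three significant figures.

LD = Vd × C = 553.0 × 1.170 = 647.0 mg

647 mg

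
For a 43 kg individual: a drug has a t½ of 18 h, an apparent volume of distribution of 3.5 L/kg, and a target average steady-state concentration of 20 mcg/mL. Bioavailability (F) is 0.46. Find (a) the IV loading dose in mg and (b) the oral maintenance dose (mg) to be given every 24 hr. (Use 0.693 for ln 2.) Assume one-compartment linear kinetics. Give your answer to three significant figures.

Total Vd = 3.5 × 43 = 150.5 L
LD = Vd × C = 150.5 × 20 = 3010 mg
CL = 0.693 × Vd / t½ = 0.693 × 150.5 / 18 = 5.794 L/h
D = CL × Css × τ / F = 5.794 × 20 × 24 / 0.46 = 6046 mg

(a) 3010 mg; (b) 6050 mg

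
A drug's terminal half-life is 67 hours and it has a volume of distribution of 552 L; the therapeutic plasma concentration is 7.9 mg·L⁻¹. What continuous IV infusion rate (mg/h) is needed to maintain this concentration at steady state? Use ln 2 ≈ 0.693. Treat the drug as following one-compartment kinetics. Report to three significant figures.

CL = 0.693 × Vd / t½ = 0.693 × 552.0 / 67 = 5.709 L/h
Infusion rate = CL × Css = 5.709 × 7.9 = 45.10 mg/h

45.1 mg/h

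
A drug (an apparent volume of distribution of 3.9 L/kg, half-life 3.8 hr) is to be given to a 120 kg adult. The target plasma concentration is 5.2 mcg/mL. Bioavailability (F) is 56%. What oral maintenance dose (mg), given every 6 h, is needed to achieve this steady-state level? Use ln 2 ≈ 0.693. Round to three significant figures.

Vd = 3.9 L/kg × 120 kg = 468.0 L
k = 0.693/3.8 = 0.1824 h⁻¹, so CL = k·Vd = 0.1824 × 468.0 = 85.36 L/h
D = CL × Css × τ / F = 85.36 × 5.2 × 6 / 0.56 = 4756 mg

4760 mg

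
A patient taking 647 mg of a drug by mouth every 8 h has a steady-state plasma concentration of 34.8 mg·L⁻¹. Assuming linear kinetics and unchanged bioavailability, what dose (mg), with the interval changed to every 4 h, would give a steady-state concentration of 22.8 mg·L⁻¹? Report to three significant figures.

212 mg

With linear kinetics, Css is proportional to dose rate (D/τ) at fixed clearance.
D₂ = D₁ × (Css,target / Css,current) × (τ₂/τ₁) = 647 × (22.8/34.8) × (4/8) = 211.9 mg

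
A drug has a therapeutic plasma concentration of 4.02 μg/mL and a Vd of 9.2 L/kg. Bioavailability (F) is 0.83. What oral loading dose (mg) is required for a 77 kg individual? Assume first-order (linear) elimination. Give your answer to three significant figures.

3430 mg

Total Vd = 9.2 × 77 = 708.4 L
LD = Vd × C / F = 708.4 × 4.020 / 0.83 = 3431 mg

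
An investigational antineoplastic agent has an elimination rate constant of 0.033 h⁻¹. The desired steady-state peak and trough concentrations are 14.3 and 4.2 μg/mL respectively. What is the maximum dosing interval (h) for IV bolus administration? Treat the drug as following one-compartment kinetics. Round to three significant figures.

37.1 h

Between IV bolus doses, concentration decays as C = C₀·e^(−kτ), so C_peak/C_trough = e^(kτ).
τ_max = ln(C_peak/C_trough) / k = ln(14.3/4.2) / 0.03300 = 1.225 / 0.03300 = 37.12 h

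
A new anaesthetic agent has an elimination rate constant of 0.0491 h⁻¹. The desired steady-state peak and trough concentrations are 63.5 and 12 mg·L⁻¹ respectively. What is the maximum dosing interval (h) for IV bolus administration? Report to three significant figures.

33.9 h

Between IV bolus doses, concentration decays as C = C₀·e^(−kτ), so C_peak/C_trough = e^(kτ).
τ_max = ln(C_peak/C_trough) / k = ln(63.5/12) / 0.04910 = 1.666 / 0.04910 = 33.93 h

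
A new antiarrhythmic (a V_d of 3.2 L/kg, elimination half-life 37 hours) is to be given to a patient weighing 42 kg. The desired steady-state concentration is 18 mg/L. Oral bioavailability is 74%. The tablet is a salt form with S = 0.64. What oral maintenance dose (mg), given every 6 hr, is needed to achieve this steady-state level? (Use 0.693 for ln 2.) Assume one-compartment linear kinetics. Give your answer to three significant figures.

574 mg

Vd = 3.2 L/kg × 42 kg = 134.4 L
k = 0.693/37 = 0.01873 h⁻¹, so CL = k·Vd = 0.01873 × 134.4 = 2.517 L/h
D = CL × Css × τ / F / S = 2.517 × 18 × 6 / 0.74 / 0.64 = 574.0 mg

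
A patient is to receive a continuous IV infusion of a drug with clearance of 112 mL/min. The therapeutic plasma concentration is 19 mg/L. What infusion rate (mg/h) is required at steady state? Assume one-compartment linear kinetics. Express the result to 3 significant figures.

Convert clearance: 112 mL/min × 60 min/h ÷ 1000 mL/L = 6.720 L/h
R₀ = 6.720 × 19 = 127.7 mg/h

128 mg/h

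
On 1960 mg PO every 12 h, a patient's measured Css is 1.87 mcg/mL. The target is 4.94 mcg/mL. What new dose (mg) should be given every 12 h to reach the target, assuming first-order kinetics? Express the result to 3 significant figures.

With linear kinetics, Css is proportional to dose rate (D/τ) at fixed clearance.
D₂ = D₁ × (Css,target / Css,current) = 1960 × 4.94/1.87 = 5178 mg

5180 mg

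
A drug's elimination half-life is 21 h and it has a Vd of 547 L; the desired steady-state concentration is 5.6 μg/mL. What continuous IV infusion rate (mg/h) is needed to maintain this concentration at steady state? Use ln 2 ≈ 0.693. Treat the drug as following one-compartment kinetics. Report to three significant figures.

k = 0.693/21 = 0.03300 h⁻¹, so CL = k·Vd = 0.03300 × 547.0 = 18.05 L/h
Infusion rate = CL × Css = 18.05 × 5.6 = 101.1 mg/h

101 mg/h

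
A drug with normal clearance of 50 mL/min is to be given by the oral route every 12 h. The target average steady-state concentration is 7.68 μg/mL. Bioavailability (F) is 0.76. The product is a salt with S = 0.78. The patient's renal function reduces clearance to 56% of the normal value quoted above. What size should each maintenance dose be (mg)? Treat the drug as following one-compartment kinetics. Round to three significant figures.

261 mg

Convert clearance: 50 mL/min × 60 min/h ÷ 1000 mL/L = 3.000 L/h
Patient clearance = 0.56 × 3.000 = 1.680 L/h
At steady state, dose per interval replaces the amount cleared in that interval: F·S·D/τ = CL·Css.
D = CL × Css × τ / F / S = 1.680 × 7.68 × 12 / 0.76 / 0.78 = 261.2 mg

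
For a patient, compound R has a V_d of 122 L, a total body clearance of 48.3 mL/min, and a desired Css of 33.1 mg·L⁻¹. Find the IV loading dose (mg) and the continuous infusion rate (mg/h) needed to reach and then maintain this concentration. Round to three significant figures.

Loading: fill Vd to C_target → 122.0 L × 33.1 mg/L = 4038 mg
Convert clearance: 48.3 mL/min × 60 min/h ÷ 1000 mL/L = 2.898 L/h
Infusion rate = 2.898 L/h × 33.1 mg/L = 95.92 mg/h

(a) 4040 mg; (b) 95.9 mg/h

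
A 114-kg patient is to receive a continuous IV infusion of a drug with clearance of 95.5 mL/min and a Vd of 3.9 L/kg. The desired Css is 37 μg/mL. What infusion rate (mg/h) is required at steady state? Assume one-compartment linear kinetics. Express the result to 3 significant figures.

212 mg/h

CL = 95.5 mL/min × 60/1000 = 5.730 L/h
Infusion rate = CL · Css = 5.730 L/h × 37 mg/L = 212.0 mg/h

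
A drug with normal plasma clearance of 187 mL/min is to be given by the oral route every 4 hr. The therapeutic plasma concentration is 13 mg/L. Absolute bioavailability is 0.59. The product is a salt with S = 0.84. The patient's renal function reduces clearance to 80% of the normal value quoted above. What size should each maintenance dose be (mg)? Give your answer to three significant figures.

942 mg

CL = 187 mL/min = 187 × 0.06 = 11.22 L/h
Patient clearance = 0.8 × 11.22 = 8.976 L/h
D = CL × Css × τ / F / S = 8.976 × 13 × 4 / 0.59 / 0.84 = 941.8 mg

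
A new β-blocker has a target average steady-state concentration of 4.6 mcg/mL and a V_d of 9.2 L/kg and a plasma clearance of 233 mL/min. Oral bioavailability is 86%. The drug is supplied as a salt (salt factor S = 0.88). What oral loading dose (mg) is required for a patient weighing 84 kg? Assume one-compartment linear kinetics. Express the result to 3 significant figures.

4700 mg

Total Vd = 9.2 × 84 = 772.8 L
LD = Vd × C / F / S = 772.8 × 4.600 / 0.86 / 0.88 = 4697 mg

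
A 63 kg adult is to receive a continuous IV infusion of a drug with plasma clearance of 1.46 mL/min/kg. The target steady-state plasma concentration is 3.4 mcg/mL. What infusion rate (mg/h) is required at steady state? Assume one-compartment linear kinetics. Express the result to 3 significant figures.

18.8 mg/h

CL = 1.46 mL/min/kg × 63 kg = 91.98 mL/min = 91.98 × 60/1000 = 5.519 L/h
Infusion rate = CL · Css = 5.519 L/h × 3.4 mg/L = 18.76 mg/h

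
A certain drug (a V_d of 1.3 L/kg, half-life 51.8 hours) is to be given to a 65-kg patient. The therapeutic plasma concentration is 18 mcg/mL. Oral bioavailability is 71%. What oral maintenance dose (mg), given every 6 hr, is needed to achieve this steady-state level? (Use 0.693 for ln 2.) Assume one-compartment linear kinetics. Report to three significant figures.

172 mg

Vd(total) = 65 kg × 1.3 L/kg = 84.50 L
CL = ln 2 · Vd / t½ = 0.693 × 84.50 / 51.8 = 1.130 L/h
D = CL × Css × τ / F = 1.130 × 18 × 6 / 0.71 = 171.9 mg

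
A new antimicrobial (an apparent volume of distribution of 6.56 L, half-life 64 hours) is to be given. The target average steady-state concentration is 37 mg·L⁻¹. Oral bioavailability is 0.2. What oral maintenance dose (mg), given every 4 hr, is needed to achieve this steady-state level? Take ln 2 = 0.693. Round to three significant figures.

CL = ln 2 · Vd / t½ = 0.693 × 6.560 / 64 = 0.07103 L/h
D = CL × Css × τ / F = 0.07103 × 37 × 4 / 0.2 = 52.56 mg

52.6 mg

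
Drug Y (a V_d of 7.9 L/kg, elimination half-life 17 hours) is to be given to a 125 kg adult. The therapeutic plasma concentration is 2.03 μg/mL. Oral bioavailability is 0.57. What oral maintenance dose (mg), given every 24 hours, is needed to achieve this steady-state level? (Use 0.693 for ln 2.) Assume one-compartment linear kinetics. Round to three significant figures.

3440 mg

Vd = 7.9 L/kg × 125 kg = 987.5 L
CL = 0.693 × Vd / t½ = 0.693 × 987.5 / 17 = 40.26 L/h
D = CL × Css × τ / F = 40.26 × 2.03 × 24 / 0.57 = 3441 mg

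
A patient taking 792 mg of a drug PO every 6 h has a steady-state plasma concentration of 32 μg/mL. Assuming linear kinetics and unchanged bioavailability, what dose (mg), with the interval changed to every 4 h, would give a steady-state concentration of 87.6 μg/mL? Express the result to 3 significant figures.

1450 mg

For first-order elimination, Css ∝ F·D/(CL·τ); F and CL are unchanged, so Css ∝ D/τ.
D₂ = D₁ × (Css,target / Css,current) × (τ₂/τ₁) = 792 × (87.6/32) × (4/6) = 1445 mg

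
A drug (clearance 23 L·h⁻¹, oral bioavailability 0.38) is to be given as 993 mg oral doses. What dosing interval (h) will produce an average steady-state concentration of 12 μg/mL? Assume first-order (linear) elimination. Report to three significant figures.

F·D/τ = CL·Css → τ = F·D / (CL·Css).
τ = 0.38 × 993 / (23 × 12) = 1.367 h

1.37 h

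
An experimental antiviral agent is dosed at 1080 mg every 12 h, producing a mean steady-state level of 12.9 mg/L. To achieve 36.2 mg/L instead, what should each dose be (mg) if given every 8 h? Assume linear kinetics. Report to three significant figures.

For first-order elimination, Css ∝ F·D/(CL·τ); F and CL are unchanged, so Css ∝ D/τ.
D₂ = D₁ × (Css,target / Css,current) × (τ₂/τ₁) = 1080 × (36.2/12.9) × (8/12) = 2020 mg

2020 mg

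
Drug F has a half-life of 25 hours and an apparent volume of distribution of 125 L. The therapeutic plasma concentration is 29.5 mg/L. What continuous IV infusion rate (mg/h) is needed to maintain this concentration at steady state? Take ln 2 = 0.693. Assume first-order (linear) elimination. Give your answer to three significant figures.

102 mg/h

CL = ln 2 · Vd / t½ = 0.693 × 125.0 / 25 = 3.465 L/h
Infusion rate = CL × Css = 3.465 × 29.5 = 102.2 mg/h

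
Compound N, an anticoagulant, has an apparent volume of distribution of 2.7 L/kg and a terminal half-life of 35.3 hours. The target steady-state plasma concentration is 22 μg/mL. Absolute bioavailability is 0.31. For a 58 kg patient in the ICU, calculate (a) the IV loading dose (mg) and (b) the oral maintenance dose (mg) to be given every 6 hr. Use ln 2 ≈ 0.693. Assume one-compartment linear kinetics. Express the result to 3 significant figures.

Vd(total) = 58 kg × 2.7 L/kg = 156.6 L
LD = Vd × C = 156.6 × 22 = 3445 mg
CL = 0.693 × Vd / t½ = 0.693 × 156.6 / 35.3 = 3.074 L/h
D = CL × Css × τ / F = 3.074 × 22 × 6 / 0.31 = 1309 mg

(a) 3450 mg; (b) 1310 mg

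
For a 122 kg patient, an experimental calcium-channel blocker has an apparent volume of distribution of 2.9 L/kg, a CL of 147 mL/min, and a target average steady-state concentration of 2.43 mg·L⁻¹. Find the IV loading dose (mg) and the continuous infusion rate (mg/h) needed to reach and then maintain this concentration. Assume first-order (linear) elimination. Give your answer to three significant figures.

(a) 860 mg; (b) 21.4 mg/h

Total Vd = 2.9 × 122 = 353.8 L
LD = Vd · C_target = 353.8 × 2.43 = 859.7 mg
Convert clearance: 147 mL/min × 60 min/h ÷ 1000 mL/L = 8.820 L/h
Maintenance: replace elimination → rate = CL × Css = 8.820 × 2.43 = 21.43 mg/h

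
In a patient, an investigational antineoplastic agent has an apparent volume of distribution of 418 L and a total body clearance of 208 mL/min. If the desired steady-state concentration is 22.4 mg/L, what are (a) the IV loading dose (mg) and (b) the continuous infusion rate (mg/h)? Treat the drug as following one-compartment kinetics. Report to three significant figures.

Loading dose = Vd × C = 418.0 × 22.4 = 9363 mg
CL = 208 mL/min = 208 × 0.06 = 12.48 L/h
Infusion rate = 12.48 L/h × 22.4 mg/L = 279.6 mg/h

(a) 9360 mg; (b) 280 mg/h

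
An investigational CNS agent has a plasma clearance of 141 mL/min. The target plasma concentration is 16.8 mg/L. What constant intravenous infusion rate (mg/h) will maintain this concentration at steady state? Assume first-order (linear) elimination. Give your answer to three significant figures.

Convert clearance: 141 mL/min × 60 min/h ÷ 1000 mL/L = 8.460 L/h
At steady state, infusion rate equals elimination rate: rate in = CL × Css.
Infusion rate = CL · Css = 8.460 L/h × 16.8 mg/L = 142.1 mg/h

142 mg/h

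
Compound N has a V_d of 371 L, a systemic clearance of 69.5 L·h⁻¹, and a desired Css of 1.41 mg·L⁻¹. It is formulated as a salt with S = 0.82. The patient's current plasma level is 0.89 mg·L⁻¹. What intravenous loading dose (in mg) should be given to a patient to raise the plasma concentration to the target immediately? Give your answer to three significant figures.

235 mg

Loading dose depends on Vd (not clearance): it fills the distribution volume.
Concentration deficit ΔC = 1.41 − 0.89 = 0.5200 mg/L
LD = Vd × ΔC / S = 371.0 × 0.5200 / 0.82 = 235.3 mg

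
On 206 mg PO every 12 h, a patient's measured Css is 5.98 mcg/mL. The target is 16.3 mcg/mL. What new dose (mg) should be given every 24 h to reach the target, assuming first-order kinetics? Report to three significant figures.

1120 mg

With linear kinetics, Css is proportional to dose rate (D/τ) at fixed clearance.
D₂ = D₁ × (Css,target / Css,current) × (τ₂/τ₁) = 206 × (16.3/5.98) × (24/12) = 1123 mg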